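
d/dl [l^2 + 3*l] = 2*l + 3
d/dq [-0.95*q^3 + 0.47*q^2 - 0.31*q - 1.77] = -2.85*q^2 + 0.94*q - 0.31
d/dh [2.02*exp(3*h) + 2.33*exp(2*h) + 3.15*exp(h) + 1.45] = (6.06*exp(2*h) + 4.66*exp(h) + 3.15)*exp(h)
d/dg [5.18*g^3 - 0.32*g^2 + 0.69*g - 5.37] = 15.54*g^2 - 0.64*g + 0.69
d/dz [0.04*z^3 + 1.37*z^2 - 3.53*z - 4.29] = 0.12*z^2 + 2.74*z - 3.53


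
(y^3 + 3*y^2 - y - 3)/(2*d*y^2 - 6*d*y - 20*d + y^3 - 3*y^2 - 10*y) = (-y^3 - 3*y^2 + y + 3)/(-2*d*y^2 + 6*d*y + 20*d - y^3 + 3*y^2 + 10*y)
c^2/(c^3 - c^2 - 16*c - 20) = c^2/(c^3 - c^2 - 16*c - 20)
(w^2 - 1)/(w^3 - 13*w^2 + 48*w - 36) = (w + 1)/(w^2 - 12*w + 36)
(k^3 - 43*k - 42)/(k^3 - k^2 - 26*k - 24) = (k^2 - k - 42)/(k^2 - 2*k - 24)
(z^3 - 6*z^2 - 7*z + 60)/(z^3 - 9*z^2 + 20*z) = (z + 3)/z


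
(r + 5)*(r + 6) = r^2 + 11*r + 30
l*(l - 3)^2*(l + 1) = l^4 - 5*l^3 + 3*l^2 + 9*l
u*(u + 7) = u^2 + 7*u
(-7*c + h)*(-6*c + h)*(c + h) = 42*c^3 + 29*c^2*h - 12*c*h^2 + h^3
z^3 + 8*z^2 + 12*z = z*(z + 2)*(z + 6)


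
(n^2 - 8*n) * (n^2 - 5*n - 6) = n^4 - 13*n^3 + 34*n^2 + 48*n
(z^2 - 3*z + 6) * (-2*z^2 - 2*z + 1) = -2*z^4 + 4*z^3 - 5*z^2 - 15*z + 6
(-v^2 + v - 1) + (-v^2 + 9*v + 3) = -2*v^2 + 10*v + 2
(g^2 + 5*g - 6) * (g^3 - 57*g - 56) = g^5 + 5*g^4 - 63*g^3 - 341*g^2 + 62*g + 336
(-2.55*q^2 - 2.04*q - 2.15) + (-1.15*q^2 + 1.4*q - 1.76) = -3.7*q^2 - 0.64*q - 3.91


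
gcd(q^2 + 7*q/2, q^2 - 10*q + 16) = 1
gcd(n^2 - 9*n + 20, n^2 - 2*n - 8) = n - 4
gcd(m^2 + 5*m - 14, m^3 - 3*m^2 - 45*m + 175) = m + 7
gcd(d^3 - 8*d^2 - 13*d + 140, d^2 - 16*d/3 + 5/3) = d - 5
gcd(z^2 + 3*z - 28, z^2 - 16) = z - 4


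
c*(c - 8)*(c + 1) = c^3 - 7*c^2 - 8*c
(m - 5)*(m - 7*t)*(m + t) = m^3 - 6*m^2*t - 5*m^2 - 7*m*t^2 + 30*m*t + 35*t^2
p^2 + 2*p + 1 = (p + 1)^2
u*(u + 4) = u^2 + 4*u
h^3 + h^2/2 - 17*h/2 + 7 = (h - 2)*(h - 1)*(h + 7/2)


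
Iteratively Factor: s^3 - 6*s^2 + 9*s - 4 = (s - 1)*(s^2 - 5*s + 4) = (s - 1)^2*(s - 4)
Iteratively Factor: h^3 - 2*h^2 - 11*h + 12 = (h - 4)*(h^2 + 2*h - 3) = (h - 4)*(h + 3)*(h - 1)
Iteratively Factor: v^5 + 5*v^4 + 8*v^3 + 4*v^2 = (v + 2)*(v^4 + 3*v^3 + 2*v^2) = v*(v + 2)*(v^3 + 3*v^2 + 2*v) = v^2*(v + 2)*(v^2 + 3*v + 2) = v^2*(v + 1)*(v + 2)*(v + 2)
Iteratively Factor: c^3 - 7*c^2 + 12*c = (c)*(c^2 - 7*c + 12) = c*(c - 4)*(c - 3)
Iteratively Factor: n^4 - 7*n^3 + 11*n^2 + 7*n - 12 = (n - 4)*(n^3 - 3*n^2 - n + 3) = (n - 4)*(n - 3)*(n^2 - 1) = (n - 4)*(n - 3)*(n - 1)*(n + 1)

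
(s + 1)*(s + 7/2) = s^2 + 9*s/2 + 7/2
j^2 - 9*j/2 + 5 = (j - 5/2)*(j - 2)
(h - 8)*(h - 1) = h^2 - 9*h + 8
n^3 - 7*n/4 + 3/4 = (n - 1)*(n - 1/2)*(n + 3/2)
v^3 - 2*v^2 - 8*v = v*(v - 4)*(v + 2)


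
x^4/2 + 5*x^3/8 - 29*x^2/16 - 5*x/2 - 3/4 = (x/2 + 1)*(x - 2)*(x + 1/2)*(x + 3/4)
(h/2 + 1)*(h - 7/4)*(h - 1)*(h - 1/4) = h^4/2 - h^3/2 - 57*h^2/32 + 71*h/32 - 7/16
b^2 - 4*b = b*(b - 4)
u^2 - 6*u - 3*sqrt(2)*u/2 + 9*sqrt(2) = (u - 6)*(u - 3*sqrt(2)/2)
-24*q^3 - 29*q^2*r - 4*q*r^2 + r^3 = (-8*q + r)*(q + r)*(3*q + r)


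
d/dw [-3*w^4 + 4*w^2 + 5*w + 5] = -12*w^3 + 8*w + 5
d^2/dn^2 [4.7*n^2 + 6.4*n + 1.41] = 9.40000000000000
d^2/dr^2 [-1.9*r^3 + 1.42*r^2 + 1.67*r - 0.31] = 2.84 - 11.4*r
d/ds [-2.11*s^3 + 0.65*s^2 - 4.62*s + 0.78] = -6.33*s^2 + 1.3*s - 4.62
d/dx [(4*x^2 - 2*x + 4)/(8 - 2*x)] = 2*(-x^2 + 8*x - 1)/(x^2 - 8*x + 16)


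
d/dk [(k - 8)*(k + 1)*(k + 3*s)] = 3*k^2 + 6*k*s - 14*k - 21*s - 8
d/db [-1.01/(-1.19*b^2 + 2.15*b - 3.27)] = (2.1715 - 2.4038*b)/(1.19*b^2 - 2.15*b + 3.27)^2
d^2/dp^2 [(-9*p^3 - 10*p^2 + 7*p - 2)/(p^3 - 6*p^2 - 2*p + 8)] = 2*(-64*p^6 - 33*p^5 + 234*p^4 + 574*p^3 - 1548*p^2 - 744*p - 632)/(p^9 - 18*p^8 + 102*p^7 - 120*p^6 - 492*p^5 + 696*p^4 + 760*p^3 - 1056*p^2 - 384*p + 512)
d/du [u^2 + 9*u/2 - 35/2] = 2*u + 9/2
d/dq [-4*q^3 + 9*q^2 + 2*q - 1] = -12*q^2 + 18*q + 2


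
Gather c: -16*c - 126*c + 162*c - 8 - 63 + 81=20*c + 10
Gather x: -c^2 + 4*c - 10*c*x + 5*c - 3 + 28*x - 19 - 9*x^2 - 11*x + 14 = -c^2 + 9*c - 9*x^2 + x*(17 - 10*c) - 8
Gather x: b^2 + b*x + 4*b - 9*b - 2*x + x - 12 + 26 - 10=b^2 - 5*b + x*(b - 1) + 4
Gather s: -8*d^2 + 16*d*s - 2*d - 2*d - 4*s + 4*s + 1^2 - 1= -8*d^2 + 16*d*s - 4*d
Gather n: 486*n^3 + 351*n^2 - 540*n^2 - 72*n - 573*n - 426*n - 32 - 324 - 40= 486*n^3 - 189*n^2 - 1071*n - 396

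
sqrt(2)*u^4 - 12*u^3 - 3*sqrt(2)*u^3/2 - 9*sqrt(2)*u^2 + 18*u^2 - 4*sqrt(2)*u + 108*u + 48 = (u - 4)*(u + 2)*(u - 6*sqrt(2))*(sqrt(2)*u + sqrt(2)/2)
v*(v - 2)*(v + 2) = v^3 - 4*v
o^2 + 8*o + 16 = (o + 4)^2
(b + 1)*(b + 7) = b^2 + 8*b + 7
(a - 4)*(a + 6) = a^2 + 2*a - 24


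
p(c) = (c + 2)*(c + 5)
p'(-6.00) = -5.00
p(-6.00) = 4.00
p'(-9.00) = -11.00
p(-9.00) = 28.00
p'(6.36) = 19.72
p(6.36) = 94.97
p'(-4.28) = -1.56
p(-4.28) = -1.64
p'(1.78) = 10.56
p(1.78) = 25.63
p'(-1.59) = 3.82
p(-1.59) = 1.40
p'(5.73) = 18.46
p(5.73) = 82.94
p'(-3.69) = -0.38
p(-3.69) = -2.21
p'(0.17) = 7.34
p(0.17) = 11.22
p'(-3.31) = 0.38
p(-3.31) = -2.21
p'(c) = 2*c + 7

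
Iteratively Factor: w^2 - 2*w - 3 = (w + 1)*(w - 3)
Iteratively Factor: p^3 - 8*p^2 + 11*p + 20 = (p + 1)*(p^2 - 9*p + 20) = (p - 4)*(p + 1)*(p - 5)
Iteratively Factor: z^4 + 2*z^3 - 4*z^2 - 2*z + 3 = (z - 1)*(z^3 + 3*z^2 - z - 3) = (z - 1)^2*(z^2 + 4*z + 3) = (z - 1)^2*(z + 3)*(z + 1)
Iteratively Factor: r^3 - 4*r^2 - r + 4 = (r - 1)*(r^2 - 3*r - 4) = (r - 1)*(r + 1)*(r - 4)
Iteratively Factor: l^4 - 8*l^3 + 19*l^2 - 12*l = (l - 4)*(l^3 - 4*l^2 + 3*l) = (l - 4)*(l - 3)*(l^2 - l) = l*(l - 4)*(l - 3)*(l - 1)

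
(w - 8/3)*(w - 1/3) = w^2 - 3*w + 8/9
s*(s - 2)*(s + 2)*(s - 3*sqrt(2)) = s^4 - 3*sqrt(2)*s^3 - 4*s^2 + 12*sqrt(2)*s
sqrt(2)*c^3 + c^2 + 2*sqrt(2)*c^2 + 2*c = c*(c + 2)*(sqrt(2)*c + 1)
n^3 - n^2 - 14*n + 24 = (n - 3)*(n - 2)*(n + 4)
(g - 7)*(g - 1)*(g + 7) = g^3 - g^2 - 49*g + 49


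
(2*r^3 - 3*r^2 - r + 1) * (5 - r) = -2*r^4 + 13*r^3 - 14*r^2 - 6*r + 5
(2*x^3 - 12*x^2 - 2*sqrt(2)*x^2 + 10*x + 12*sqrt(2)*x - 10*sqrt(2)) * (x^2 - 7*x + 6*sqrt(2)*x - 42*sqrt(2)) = 2*x^5 - 26*x^4 + 10*sqrt(2)*x^4 - 130*sqrt(2)*x^3 + 70*x^3 + 242*x^2 + 470*sqrt(2)*x^2 - 1128*x - 350*sqrt(2)*x + 840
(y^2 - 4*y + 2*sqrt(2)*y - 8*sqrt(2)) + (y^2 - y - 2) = 2*y^2 - 5*y + 2*sqrt(2)*y - 8*sqrt(2) - 2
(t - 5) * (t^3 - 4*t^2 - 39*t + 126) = t^4 - 9*t^3 - 19*t^2 + 321*t - 630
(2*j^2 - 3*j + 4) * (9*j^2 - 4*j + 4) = 18*j^4 - 35*j^3 + 56*j^2 - 28*j + 16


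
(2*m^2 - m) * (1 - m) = -2*m^3 + 3*m^2 - m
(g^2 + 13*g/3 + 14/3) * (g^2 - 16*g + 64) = g^4 - 35*g^3/3 - 2*g^2/3 + 608*g/3 + 896/3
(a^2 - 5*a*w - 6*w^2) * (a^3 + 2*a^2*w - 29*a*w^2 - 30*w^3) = a^5 - 3*a^4*w - 45*a^3*w^2 + 103*a^2*w^3 + 324*a*w^4 + 180*w^5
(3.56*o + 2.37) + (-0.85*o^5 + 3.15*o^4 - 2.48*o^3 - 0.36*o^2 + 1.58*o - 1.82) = -0.85*o^5 + 3.15*o^4 - 2.48*o^3 - 0.36*o^2 + 5.14*o + 0.55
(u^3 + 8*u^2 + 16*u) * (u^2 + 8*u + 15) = u^5 + 16*u^4 + 95*u^3 + 248*u^2 + 240*u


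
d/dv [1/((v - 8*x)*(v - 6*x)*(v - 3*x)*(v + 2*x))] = (-4*v^3 + 45*v^2*x - 112*v*x^2 - 36*x^3)/(v^8 - 30*v^7*x + 337*v^6*x^2 - 1608*v^5*x^3 + 1480*v^4*x^4 + 12672*v^3*x^5 - 30960*v^2*x^6 - 20736*v*x^7 + 82944*x^8)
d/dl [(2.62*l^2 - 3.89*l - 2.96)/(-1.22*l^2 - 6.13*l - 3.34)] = (-20.8064*l^2 - 24.724*l - 5.1522)/(1.4884*l^4 + 14.9572*l^3 + 45.7265*l^2 + 40.9484*l + 11.1556)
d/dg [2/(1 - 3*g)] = 6/(3*g - 1)^2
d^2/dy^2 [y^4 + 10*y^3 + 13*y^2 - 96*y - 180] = 12*y^2 + 60*y + 26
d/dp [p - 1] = 1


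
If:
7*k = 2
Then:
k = 2/7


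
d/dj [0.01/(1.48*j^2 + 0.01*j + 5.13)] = (-0.0296*j - 0.0001)/(1.48*j^2 + 0.01*j + 5.13)^2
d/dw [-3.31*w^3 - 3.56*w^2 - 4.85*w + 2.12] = -9.93*w^2 - 7.12*w - 4.85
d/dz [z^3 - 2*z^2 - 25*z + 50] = 3*z^2 - 4*z - 25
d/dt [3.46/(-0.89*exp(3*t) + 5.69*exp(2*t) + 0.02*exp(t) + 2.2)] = (9.2382*exp(2*t) - 39.3748*exp(t) - 0.0692)*exp(t)/(-0.89*exp(3*t) + 5.69*exp(2*t) + 0.02*exp(t) + 2.2)^2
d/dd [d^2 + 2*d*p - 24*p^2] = 2*d + 2*p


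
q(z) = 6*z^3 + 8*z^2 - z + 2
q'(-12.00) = 2399.00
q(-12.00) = -9202.00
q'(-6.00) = 551.00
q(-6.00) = -1000.00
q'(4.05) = 359.04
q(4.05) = 527.75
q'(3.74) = 310.62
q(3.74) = 424.04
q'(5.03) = 534.90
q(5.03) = 962.96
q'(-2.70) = 87.02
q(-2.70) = -55.08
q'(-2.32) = 58.76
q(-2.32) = -27.54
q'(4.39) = 416.14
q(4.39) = 659.41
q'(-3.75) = 192.12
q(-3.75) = -198.16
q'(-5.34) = 426.84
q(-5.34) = -678.18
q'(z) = 18*z^2 + 16*z - 1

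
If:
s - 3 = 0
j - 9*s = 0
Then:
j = 27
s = 3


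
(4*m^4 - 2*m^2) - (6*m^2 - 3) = 4*m^4 - 8*m^2 + 3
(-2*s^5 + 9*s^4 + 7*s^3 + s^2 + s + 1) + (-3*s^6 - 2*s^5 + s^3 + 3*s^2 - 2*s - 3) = -3*s^6 - 4*s^5 + 9*s^4 + 8*s^3 + 4*s^2 - s - 2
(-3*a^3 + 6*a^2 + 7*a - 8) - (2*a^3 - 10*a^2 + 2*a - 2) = -5*a^3 + 16*a^2 + 5*a - 6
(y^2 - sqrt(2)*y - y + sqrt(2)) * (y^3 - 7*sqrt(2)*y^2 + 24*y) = y^5 - 8*sqrt(2)*y^4 - y^4 + 8*sqrt(2)*y^3 + 38*y^3 - 38*y^2 - 24*sqrt(2)*y^2 + 24*sqrt(2)*y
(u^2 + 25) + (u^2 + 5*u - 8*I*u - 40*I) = 2*u^2 + 5*u - 8*I*u + 25 - 40*I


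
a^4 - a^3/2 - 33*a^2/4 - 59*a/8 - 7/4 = (a - 7/2)*(a + 1/2)^2*(a + 2)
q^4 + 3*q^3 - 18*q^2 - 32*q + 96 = (q - 3)*(q - 2)*(q + 4)^2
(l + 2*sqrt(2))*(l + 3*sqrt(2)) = l^2 + 5*sqrt(2)*l + 12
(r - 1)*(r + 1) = r^2 - 1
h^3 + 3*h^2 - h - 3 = (h - 1)*(h + 1)*(h + 3)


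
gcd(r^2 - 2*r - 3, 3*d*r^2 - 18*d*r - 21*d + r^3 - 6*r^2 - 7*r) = r + 1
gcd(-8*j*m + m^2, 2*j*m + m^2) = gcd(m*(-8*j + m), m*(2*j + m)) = m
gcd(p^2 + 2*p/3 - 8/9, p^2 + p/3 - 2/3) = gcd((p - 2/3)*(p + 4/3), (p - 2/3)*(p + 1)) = p - 2/3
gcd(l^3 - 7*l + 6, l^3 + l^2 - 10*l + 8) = l^2 - 3*l + 2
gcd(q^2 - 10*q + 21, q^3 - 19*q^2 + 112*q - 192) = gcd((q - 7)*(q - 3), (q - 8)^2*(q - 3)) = q - 3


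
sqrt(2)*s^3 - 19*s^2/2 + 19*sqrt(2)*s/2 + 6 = (s - 3*sqrt(2))*(s - 2*sqrt(2))*(sqrt(2)*s + 1/2)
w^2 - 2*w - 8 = (w - 4)*(w + 2)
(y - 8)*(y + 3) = y^2 - 5*y - 24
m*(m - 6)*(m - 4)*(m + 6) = m^4 - 4*m^3 - 36*m^2 + 144*m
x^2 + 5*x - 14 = (x - 2)*(x + 7)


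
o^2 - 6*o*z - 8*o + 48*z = (o - 8)*(o - 6*z)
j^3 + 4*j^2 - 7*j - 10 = (j - 2)*(j + 1)*(j + 5)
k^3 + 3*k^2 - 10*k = k*(k - 2)*(k + 5)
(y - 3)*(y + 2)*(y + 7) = y^3 + 6*y^2 - 13*y - 42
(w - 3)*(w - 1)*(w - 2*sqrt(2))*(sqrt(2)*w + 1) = sqrt(2)*w^4 - 4*sqrt(2)*w^3 - 3*w^3 + sqrt(2)*w^2 + 12*w^2 - 9*w + 8*sqrt(2)*w - 6*sqrt(2)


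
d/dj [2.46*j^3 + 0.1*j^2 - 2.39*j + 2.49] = 7.38*j^2 + 0.2*j - 2.39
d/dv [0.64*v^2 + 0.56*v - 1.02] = 1.28*v + 0.56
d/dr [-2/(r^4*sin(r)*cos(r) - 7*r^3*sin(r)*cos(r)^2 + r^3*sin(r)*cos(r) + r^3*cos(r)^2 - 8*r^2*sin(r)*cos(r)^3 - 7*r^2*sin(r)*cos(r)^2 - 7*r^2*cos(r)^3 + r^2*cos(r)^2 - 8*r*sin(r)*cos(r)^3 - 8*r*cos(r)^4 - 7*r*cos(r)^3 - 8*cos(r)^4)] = 4*(4*r^4*cos(2*r) + 4*sqrt(2)*r^3*sin(2*r + pi/4) - 7*r^3*cos(r) - 21*r^3*cos(3*r) - 32*r^2*(1 - cos(2*r))^2 + 2*r^2*sin(2*r) - 7*r^2*cos(r) - 74*r^2*cos(2*r) - 21*r^2*cos(3*r) + 54*r^2 - 32*r*(1 - cos(2*r))^2 + 7*r*sin(r) + 16*r*sin(2*r) + 7*r*sin(3*r) + 8*r*sin(4*r) - 42*r*cos(r) - 76*r*cos(2*r) - 14*r*cos(3*r) + 52*r - 8*(1 - cos(2*r))^2 + 24*sin(2*r) + 12*sin(4*r) - 21*cos(r) - 32*cos(2*r) - 7*cos(3*r))/((r + 1)^2*(cos(2*r) + 1)*(2*r^3*sin(r) - 7*r^2*sin(2*r) + 2*r^2*cos(r) - 4*r*sin(r) - 4*r*sin(3*r) - 7*r*cos(2*r) - 7*r - 12*cos(r) - 4*cos(3*r))^2)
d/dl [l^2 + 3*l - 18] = 2*l + 3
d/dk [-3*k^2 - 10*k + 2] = -6*k - 10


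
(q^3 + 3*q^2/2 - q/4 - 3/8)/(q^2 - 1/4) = q + 3/2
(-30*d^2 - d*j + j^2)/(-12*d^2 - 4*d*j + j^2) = (5*d + j)/(2*d + j)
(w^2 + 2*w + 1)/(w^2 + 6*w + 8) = (w^2 + 2*w + 1)/(w^2 + 6*w + 8)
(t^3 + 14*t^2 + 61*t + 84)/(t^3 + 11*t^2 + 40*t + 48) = (t + 7)/(t + 4)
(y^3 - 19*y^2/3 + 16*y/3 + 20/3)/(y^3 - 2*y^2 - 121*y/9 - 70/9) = 3*(y - 2)/(3*y + 7)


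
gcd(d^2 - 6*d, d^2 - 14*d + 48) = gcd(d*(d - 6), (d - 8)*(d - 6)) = d - 6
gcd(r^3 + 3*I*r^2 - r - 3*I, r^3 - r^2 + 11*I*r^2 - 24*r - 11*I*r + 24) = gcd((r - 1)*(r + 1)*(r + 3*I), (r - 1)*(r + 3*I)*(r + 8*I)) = r^2 + r*(-1 + 3*I) - 3*I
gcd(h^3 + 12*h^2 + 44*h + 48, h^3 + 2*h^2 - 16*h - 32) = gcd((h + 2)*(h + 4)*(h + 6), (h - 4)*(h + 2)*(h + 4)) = h^2 + 6*h + 8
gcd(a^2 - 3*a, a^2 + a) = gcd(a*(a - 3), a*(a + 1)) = a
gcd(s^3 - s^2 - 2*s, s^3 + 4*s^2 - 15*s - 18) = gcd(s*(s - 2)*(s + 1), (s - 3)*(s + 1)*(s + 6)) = s + 1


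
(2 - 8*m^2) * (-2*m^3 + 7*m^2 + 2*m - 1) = 16*m^5 - 56*m^4 - 20*m^3 + 22*m^2 + 4*m - 2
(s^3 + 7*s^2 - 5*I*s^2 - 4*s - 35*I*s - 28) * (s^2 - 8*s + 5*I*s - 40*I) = s^5 - s^4 - 35*s^3 - 21*s^2 - 20*I*s^2 - 1176*s + 20*I*s + 1120*I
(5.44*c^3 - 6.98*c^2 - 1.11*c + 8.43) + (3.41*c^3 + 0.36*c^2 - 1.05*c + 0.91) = 8.85*c^3 - 6.62*c^2 - 2.16*c + 9.34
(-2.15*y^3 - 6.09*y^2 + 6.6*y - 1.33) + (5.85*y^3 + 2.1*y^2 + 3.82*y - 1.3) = 3.7*y^3 - 3.99*y^2 + 10.42*y - 2.63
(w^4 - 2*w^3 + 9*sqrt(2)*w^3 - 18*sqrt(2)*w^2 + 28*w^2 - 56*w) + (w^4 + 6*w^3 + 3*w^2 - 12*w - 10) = 2*w^4 + 4*w^3 + 9*sqrt(2)*w^3 - 18*sqrt(2)*w^2 + 31*w^2 - 68*w - 10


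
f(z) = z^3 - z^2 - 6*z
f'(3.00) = 15.00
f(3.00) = 0.00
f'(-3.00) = 27.00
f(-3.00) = -18.00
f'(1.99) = 1.90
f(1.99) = -8.02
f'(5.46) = 72.51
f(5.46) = 100.20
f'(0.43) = -6.31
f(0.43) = -2.69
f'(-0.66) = -3.37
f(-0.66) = 3.24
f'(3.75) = 28.69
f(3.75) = 16.17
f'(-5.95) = 112.11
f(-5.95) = -210.35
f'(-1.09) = -0.26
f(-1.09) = 4.06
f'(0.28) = -6.32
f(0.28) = -1.74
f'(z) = 3*z^2 - 2*z - 6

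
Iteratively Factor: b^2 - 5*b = (b - 5)*(b)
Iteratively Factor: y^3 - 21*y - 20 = (y + 4)*(y^2 - 4*y - 5) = (y + 1)*(y + 4)*(y - 5)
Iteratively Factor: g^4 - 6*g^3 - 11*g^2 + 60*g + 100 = (g - 5)*(g^3 - g^2 - 16*g - 20) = (g - 5)^2*(g^2 + 4*g + 4) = (g - 5)^2*(g + 2)*(g + 2)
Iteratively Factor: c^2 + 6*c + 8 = (c + 4)*(c + 2)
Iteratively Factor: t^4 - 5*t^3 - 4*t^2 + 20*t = (t + 2)*(t^3 - 7*t^2 + 10*t) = (t - 5)*(t + 2)*(t^2 - 2*t) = (t - 5)*(t - 2)*(t + 2)*(t)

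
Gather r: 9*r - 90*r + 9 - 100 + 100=9 - 81*r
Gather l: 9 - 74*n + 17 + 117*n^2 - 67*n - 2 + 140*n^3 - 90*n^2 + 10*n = 140*n^3 + 27*n^2 - 131*n + 24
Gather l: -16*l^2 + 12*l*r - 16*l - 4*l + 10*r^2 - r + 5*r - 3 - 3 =-16*l^2 + l*(12*r - 20) + 10*r^2 + 4*r - 6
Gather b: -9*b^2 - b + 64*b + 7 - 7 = -9*b^2 + 63*b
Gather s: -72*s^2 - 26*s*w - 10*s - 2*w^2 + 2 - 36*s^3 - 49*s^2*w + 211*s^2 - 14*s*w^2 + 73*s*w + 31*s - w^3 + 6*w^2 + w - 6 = -36*s^3 + s^2*(139 - 49*w) + s*(-14*w^2 + 47*w + 21) - w^3 + 4*w^2 + w - 4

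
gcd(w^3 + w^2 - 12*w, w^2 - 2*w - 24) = w + 4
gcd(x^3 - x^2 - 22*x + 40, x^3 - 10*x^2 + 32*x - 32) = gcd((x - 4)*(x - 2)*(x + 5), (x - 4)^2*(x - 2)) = x^2 - 6*x + 8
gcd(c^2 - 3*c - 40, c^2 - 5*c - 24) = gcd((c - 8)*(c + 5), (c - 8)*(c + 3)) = c - 8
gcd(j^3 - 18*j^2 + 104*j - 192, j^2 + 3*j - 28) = j - 4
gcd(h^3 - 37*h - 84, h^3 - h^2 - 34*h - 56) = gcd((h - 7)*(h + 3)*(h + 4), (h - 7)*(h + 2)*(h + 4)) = h^2 - 3*h - 28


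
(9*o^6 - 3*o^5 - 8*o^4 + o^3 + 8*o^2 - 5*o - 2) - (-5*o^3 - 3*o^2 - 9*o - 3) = 9*o^6 - 3*o^5 - 8*o^4 + 6*o^3 + 11*o^2 + 4*o + 1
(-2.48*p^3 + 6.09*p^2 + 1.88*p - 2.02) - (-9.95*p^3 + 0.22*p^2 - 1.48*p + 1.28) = 7.47*p^3 + 5.87*p^2 + 3.36*p - 3.3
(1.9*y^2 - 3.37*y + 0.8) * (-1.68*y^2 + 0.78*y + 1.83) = -3.192*y^4 + 7.1436*y^3 - 0.4956*y^2 - 5.5431*y + 1.464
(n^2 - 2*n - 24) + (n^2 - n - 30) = 2*n^2 - 3*n - 54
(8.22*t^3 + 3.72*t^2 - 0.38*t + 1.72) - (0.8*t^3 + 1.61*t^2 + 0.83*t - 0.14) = 7.42*t^3 + 2.11*t^2 - 1.21*t + 1.86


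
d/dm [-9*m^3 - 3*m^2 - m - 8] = -27*m^2 - 6*m - 1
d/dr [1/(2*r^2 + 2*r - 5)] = 2*(-2*r - 1)/(2*r^2 + 2*r - 5)^2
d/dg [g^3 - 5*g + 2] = 3*g^2 - 5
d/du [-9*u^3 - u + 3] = -27*u^2 - 1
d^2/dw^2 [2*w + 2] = 0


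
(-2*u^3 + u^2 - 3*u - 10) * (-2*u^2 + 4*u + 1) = 4*u^5 - 10*u^4 + 8*u^3 + 9*u^2 - 43*u - 10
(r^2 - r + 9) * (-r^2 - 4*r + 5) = -r^4 - 3*r^3 - 41*r + 45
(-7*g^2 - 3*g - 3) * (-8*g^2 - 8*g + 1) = 56*g^4 + 80*g^3 + 41*g^2 + 21*g - 3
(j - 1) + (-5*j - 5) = -4*j - 6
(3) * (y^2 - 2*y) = 3*y^2 - 6*y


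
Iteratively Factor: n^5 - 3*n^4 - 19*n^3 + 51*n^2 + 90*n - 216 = (n - 3)*(n^4 - 19*n^2 - 6*n + 72) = (n - 3)*(n + 3)*(n^3 - 3*n^2 - 10*n + 24) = (n - 3)*(n + 3)^2*(n^2 - 6*n + 8) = (n - 4)*(n - 3)*(n + 3)^2*(n - 2)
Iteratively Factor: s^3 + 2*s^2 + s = (s + 1)*(s^2 + s) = s*(s + 1)*(s + 1)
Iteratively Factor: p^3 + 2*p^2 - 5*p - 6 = (p - 2)*(p^2 + 4*p + 3) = (p - 2)*(p + 3)*(p + 1)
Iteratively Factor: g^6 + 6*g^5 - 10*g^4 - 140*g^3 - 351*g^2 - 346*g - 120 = (g + 2)*(g^5 + 4*g^4 - 18*g^3 - 104*g^2 - 143*g - 60) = (g + 2)*(g + 3)*(g^4 + g^3 - 21*g^2 - 41*g - 20) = (g + 1)*(g + 2)*(g + 3)*(g^3 - 21*g - 20) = (g + 1)*(g + 2)*(g + 3)*(g + 4)*(g^2 - 4*g - 5) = (g + 1)^2*(g + 2)*(g + 3)*(g + 4)*(g - 5)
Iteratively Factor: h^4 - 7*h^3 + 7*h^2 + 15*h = (h - 5)*(h^3 - 2*h^2 - 3*h) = h*(h - 5)*(h^2 - 2*h - 3) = h*(h - 5)*(h - 3)*(h + 1)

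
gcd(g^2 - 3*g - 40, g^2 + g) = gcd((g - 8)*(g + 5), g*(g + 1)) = 1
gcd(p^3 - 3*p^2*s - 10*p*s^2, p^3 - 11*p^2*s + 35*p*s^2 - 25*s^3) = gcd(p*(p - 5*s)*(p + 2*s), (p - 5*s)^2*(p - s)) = p - 5*s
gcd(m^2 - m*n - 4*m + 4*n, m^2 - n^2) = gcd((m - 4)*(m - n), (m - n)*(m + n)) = m - n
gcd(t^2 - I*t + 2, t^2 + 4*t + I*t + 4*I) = t + I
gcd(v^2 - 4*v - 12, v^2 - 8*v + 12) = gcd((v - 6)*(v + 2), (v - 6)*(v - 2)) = v - 6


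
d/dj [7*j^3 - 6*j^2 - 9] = 3*j*(7*j - 4)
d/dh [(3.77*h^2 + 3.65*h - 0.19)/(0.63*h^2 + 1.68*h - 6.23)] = (4.0341*h^2 - 46.7348*h - 22.4203)/(0.3969*h^4 + 2.1168*h^3 - 5.0274*h^2 - 20.9328*h + 38.8129)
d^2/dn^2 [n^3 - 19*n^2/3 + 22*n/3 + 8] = 6*n - 38/3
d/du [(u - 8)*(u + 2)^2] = (u + 2)*(3*u - 14)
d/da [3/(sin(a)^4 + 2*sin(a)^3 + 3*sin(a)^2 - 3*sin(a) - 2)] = 3*(-9*sin(a) + sin(3*a) + 3*cos(2*a))*cos(a)/(sin(a)^4 + 2*sin(a)^3 + 3*sin(a)^2 - 3*sin(a) - 2)^2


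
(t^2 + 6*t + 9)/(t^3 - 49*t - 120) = (t + 3)/(t^2 - 3*t - 40)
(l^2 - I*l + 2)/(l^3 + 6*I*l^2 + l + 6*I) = (l - 2*I)/(l^2 + 5*I*l + 6)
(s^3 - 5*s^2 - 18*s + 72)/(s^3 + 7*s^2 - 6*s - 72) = (s - 6)/(s + 6)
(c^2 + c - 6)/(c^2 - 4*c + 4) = (c + 3)/(c - 2)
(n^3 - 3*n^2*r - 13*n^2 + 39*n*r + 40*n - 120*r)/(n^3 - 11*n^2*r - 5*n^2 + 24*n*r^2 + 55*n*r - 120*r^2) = (8 - n)/(-n + 8*r)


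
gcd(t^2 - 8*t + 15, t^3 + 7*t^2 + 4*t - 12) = 1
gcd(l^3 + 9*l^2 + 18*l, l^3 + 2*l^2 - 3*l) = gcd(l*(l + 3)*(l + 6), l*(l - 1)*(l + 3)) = l^2 + 3*l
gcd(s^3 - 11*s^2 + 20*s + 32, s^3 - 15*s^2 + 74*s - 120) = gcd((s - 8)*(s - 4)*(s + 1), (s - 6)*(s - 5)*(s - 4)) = s - 4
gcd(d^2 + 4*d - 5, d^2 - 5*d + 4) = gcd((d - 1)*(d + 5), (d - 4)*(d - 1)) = d - 1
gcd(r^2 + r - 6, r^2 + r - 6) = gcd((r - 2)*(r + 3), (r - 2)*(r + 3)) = r^2 + r - 6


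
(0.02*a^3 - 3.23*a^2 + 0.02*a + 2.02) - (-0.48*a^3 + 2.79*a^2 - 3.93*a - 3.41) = 0.5*a^3 - 6.02*a^2 + 3.95*a + 5.43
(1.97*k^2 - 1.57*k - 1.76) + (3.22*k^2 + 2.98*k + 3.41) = 5.19*k^2 + 1.41*k + 1.65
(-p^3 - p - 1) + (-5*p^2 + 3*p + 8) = -p^3 - 5*p^2 + 2*p + 7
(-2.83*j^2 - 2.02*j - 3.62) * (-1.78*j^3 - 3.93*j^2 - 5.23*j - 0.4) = 5.0374*j^5 + 14.7175*j^4 + 29.1831*j^3 + 25.9232*j^2 + 19.7406*j + 1.448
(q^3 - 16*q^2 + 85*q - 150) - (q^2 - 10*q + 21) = q^3 - 17*q^2 + 95*q - 171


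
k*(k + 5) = k^2 + 5*k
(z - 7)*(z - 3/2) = z^2 - 17*z/2 + 21/2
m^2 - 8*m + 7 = (m - 7)*(m - 1)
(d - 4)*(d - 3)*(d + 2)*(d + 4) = d^4 - d^3 - 22*d^2 + 16*d + 96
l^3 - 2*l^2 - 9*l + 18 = (l - 3)*(l - 2)*(l + 3)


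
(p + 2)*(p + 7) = p^2 + 9*p + 14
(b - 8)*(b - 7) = b^2 - 15*b + 56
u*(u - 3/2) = u^2 - 3*u/2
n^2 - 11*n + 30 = (n - 6)*(n - 5)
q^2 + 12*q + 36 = (q + 6)^2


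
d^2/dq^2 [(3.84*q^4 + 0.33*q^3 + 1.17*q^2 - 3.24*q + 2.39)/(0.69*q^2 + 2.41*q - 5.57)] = (3.656448*q^6 + 38.313216*q^5 + 45.268992*q^4 - 825.358518*q^3 + 1436.855706*q^2 + 10.561536*q + 31.746382)/(0.328509*q^6 + 3.442203*q^5 + 4.067136*q^4 - 41.576597*q^3 - 32.831808*q^2 + 224.310027*q - 172.808693)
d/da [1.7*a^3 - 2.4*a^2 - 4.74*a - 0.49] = 5.1*a^2 - 4.8*a - 4.74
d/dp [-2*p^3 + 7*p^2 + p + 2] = -6*p^2 + 14*p + 1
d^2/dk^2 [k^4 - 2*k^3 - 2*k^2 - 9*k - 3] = 12*k^2 - 12*k - 4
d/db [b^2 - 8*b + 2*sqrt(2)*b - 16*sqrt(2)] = 2*b - 8 + 2*sqrt(2)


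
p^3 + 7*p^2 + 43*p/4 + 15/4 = (p + 1/2)*(p + 3/2)*(p + 5)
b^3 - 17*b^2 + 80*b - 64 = (b - 8)^2*(b - 1)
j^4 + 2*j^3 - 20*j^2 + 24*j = j*(j - 2)^2*(j + 6)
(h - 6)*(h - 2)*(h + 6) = h^3 - 2*h^2 - 36*h + 72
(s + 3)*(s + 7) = s^2 + 10*s + 21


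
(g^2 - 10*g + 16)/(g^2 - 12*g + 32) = (g - 2)/(g - 4)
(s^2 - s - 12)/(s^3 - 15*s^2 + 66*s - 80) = (s^2 - s - 12)/(s^3 - 15*s^2 + 66*s - 80)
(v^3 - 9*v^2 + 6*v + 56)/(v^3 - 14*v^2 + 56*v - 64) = (v^2 - 5*v - 14)/(v^2 - 10*v + 16)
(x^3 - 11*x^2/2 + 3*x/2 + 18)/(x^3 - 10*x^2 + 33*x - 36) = (x + 3/2)/(x - 3)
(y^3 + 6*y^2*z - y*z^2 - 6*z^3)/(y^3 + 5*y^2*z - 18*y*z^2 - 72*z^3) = (y^2 - z^2)/(y^2 - y*z - 12*z^2)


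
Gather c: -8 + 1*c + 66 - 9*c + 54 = 112 - 8*c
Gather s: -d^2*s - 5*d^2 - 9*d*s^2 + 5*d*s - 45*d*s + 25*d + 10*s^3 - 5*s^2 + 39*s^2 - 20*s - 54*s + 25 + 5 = -5*d^2 + 25*d + 10*s^3 + s^2*(34 - 9*d) + s*(-d^2 - 40*d - 74) + 30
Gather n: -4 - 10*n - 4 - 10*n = -20*n - 8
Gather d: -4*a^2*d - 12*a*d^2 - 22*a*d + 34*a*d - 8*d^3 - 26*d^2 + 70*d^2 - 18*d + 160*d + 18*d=-8*d^3 + d^2*(44 - 12*a) + d*(-4*a^2 + 12*a + 160)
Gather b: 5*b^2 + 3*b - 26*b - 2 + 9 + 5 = 5*b^2 - 23*b + 12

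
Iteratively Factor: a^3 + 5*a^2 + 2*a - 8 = (a + 2)*(a^2 + 3*a - 4) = (a - 1)*(a + 2)*(a + 4)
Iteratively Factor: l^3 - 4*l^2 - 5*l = (l - 5)*(l^2 + l) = l*(l - 5)*(l + 1)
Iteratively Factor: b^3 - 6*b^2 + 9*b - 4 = (b - 4)*(b^2 - 2*b + 1) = (b - 4)*(b - 1)*(b - 1)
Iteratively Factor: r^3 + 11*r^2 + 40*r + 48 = (r + 4)*(r^2 + 7*r + 12) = (r + 3)*(r + 4)*(r + 4)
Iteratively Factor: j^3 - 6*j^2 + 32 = (j - 4)*(j^2 - 2*j - 8) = (j - 4)^2*(j + 2)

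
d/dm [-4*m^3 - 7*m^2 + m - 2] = -12*m^2 - 14*m + 1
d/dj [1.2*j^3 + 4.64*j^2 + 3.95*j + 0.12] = 3.6*j^2 + 9.28*j + 3.95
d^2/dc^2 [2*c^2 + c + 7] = 4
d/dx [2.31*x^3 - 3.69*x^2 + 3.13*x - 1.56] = 6.93*x^2 - 7.38*x + 3.13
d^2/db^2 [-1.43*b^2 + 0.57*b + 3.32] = -2.86000000000000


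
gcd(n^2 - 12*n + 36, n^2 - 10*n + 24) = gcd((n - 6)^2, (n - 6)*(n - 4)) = n - 6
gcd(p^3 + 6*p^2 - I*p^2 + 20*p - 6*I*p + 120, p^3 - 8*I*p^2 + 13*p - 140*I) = p^2 - I*p + 20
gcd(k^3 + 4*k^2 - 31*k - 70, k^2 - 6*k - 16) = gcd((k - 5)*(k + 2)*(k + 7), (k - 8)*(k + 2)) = k + 2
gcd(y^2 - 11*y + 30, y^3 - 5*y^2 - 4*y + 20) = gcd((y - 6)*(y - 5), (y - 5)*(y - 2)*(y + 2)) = y - 5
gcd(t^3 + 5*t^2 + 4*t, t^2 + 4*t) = t^2 + 4*t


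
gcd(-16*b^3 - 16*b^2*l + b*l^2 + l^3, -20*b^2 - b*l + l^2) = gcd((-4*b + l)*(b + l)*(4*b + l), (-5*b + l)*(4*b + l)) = 4*b + l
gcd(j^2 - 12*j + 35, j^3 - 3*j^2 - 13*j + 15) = j - 5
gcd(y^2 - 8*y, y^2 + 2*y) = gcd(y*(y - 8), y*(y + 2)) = y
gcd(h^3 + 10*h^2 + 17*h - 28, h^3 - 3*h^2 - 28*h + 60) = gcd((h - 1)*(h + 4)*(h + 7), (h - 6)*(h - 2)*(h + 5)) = 1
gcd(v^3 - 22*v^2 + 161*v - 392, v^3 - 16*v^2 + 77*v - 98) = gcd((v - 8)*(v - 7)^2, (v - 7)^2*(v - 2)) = v^2 - 14*v + 49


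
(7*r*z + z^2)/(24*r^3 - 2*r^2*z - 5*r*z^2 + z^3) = z*(7*r + z)/(24*r^3 - 2*r^2*z - 5*r*z^2 + z^3)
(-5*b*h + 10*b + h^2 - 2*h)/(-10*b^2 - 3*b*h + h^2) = (h - 2)/(2*b + h)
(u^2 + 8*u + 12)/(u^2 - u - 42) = (u + 2)/(u - 7)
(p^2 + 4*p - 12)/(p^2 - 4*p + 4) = (p + 6)/(p - 2)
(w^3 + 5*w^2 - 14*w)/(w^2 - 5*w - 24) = w*(-w^2 - 5*w + 14)/(-w^2 + 5*w + 24)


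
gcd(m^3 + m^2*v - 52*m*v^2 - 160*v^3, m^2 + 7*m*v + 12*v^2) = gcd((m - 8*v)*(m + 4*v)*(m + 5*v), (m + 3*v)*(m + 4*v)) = m + 4*v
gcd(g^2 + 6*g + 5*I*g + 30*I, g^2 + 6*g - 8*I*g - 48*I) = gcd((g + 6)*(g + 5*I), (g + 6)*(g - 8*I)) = g + 6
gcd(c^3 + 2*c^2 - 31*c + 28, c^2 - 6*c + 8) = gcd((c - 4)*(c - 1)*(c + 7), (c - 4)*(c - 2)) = c - 4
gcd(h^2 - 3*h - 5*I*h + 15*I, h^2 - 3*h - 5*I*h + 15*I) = h^2 + h*(-3 - 5*I) + 15*I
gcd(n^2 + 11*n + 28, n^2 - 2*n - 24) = n + 4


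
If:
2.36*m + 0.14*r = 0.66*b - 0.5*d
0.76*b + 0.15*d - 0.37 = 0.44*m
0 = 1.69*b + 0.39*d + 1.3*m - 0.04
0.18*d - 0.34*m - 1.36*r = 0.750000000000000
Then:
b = -0.09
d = 1.77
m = -0.39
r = -0.22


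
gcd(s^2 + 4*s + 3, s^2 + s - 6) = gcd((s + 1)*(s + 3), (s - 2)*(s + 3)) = s + 3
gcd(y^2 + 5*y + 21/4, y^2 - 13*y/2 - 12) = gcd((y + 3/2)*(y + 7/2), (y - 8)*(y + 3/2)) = y + 3/2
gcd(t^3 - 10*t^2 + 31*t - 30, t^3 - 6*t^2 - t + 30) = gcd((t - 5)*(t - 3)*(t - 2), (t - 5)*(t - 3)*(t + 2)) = t^2 - 8*t + 15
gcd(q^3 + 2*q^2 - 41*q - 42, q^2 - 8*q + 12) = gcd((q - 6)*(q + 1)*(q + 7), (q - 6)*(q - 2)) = q - 6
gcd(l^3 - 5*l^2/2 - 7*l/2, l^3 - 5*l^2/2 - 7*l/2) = l^3 - 5*l^2/2 - 7*l/2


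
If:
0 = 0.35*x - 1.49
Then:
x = 4.26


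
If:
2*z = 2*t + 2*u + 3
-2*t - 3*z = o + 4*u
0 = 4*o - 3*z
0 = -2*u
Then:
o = 9/23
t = -45/46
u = 0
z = 12/23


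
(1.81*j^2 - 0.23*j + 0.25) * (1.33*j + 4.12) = 2.4073*j^3 + 7.1513*j^2 - 0.6151*j + 1.03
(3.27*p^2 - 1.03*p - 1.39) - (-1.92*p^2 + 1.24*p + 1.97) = 5.19*p^2 - 2.27*p - 3.36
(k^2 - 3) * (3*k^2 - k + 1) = 3*k^4 - k^3 - 8*k^2 + 3*k - 3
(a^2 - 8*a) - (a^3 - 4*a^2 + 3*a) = -a^3 + 5*a^2 - 11*a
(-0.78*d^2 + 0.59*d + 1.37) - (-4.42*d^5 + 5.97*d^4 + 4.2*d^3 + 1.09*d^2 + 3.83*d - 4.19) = 4.42*d^5 - 5.97*d^4 - 4.2*d^3 - 1.87*d^2 - 3.24*d + 5.56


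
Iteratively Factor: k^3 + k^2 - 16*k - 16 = (k - 4)*(k^2 + 5*k + 4) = (k - 4)*(k + 4)*(k + 1)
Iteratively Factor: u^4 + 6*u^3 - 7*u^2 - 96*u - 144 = (u + 3)*(u^3 + 3*u^2 - 16*u - 48) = (u - 4)*(u + 3)*(u^2 + 7*u + 12) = (u - 4)*(u + 3)^2*(u + 4)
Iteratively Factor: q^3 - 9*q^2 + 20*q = (q - 5)*(q^2 - 4*q) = (q - 5)*(q - 4)*(q)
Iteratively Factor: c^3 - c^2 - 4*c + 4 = (c - 1)*(c^2 - 4) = (c - 1)*(c + 2)*(c - 2)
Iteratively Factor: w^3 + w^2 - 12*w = (w + 4)*(w^2 - 3*w) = (w - 3)*(w + 4)*(w)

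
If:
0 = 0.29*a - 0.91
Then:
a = 3.14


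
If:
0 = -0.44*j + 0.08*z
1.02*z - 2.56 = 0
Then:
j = 0.46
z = 2.51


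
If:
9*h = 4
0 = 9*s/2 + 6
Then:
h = 4/9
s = -4/3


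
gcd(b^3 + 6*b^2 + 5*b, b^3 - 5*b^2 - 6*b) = b^2 + b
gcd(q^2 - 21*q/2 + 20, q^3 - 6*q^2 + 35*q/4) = q - 5/2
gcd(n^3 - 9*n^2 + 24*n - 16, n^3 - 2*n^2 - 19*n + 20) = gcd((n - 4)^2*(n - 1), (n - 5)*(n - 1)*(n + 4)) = n - 1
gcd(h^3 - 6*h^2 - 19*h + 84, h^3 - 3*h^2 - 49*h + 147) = h^2 - 10*h + 21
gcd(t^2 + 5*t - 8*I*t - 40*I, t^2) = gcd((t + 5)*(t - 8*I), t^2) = 1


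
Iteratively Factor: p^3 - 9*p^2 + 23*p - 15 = (p - 1)*(p^2 - 8*p + 15) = (p - 3)*(p - 1)*(p - 5)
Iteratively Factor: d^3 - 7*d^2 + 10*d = (d - 2)*(d^2 - 5*d) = (d - 5)*(d - 2)*(d)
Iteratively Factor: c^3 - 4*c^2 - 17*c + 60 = (c - 5)*(c^2 + c - 12) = (c - 5)*(c - 3)*(c + 4)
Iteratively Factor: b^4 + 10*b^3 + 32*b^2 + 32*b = (b)*(b^3 + 10*b^2 + 32*b + 32) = b*(b + 2)*(b^2 + 8*b + 16) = b*(b + 2)*(b + 4)*(b + 4)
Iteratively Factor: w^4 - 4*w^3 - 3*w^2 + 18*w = (w + 2)*(w^3 - 6*w^2 + 9*w) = w*(w + 2)*(w^2 - 6*w + 9) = w*(w - 3)*(w + 2)*(w - 3)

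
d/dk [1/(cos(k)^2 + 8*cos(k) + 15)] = 2*(cos(k) + 4)*sin(k)/(cos(k)^2 + 8*cos(k) + 15)^2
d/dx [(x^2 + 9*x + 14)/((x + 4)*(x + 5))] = 6*(2*x + 9)/(x^4 + 18*x^3 + 121*x^2 + 360*x + 400)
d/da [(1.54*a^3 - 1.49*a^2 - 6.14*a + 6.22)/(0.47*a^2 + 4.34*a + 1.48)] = (0.7238*a^4 + 13.3672*a^3 + 3.2568*a^2 - 10.2572*a - 36.082)/(0.2209*a^4 + 4.0796*a^3 + 20.2268*a^2 + 12.8464*a + 2.1904)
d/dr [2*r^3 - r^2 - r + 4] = 6*r^2 - 2*r - 1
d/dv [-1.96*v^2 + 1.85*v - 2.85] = 1.85 - 3.92*v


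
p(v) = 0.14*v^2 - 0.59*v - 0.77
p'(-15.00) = -4.79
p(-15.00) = 39.58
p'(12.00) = 2.77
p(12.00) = 12.31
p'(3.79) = 0.47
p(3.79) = -1.00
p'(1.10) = -0.28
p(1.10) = -1.25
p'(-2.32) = -1.24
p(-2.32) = 1.35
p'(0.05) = -0.58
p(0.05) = -0.80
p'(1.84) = -0.07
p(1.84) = -1.38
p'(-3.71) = -1.63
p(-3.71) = 3.35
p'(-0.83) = -0.82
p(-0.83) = -0.18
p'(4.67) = 0.72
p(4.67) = -0.47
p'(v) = 0.28*v - 0.59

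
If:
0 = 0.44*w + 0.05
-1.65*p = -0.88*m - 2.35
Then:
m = 1.875*p - 2.67045454545455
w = -0.11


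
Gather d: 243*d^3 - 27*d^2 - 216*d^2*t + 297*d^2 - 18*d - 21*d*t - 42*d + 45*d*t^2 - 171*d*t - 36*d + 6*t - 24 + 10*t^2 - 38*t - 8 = 243*d^3 + d^2*(270 - 216*t) + d*(45*t^2 - 192*t - 96) + 10*t^2 - 32*t - 32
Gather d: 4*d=4*d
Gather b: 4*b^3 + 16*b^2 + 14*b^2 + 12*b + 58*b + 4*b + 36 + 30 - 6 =4*b^3 + 30*b^2 + 74*b + 60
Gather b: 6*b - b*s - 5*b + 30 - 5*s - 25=b*(1 - s) - 5*s + 5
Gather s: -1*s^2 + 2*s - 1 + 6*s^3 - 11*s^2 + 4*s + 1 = 6*s^3 - 12*s^2 + 6*s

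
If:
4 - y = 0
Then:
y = 4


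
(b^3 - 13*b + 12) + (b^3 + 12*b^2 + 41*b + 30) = 2*b^3 + 12*b^2 + 28*b + 42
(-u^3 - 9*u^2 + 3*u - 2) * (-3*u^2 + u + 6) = 3*u^5 + 26*u^4 - 24*u^3 - 45*u^2 + 16*u - 12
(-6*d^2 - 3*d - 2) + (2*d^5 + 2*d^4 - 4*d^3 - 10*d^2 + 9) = 2*d^5 + 2*d^4 - 4*d^3 - 16*d^2 - 3*d + 7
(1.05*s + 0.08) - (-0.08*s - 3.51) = 1.13*s + 3.59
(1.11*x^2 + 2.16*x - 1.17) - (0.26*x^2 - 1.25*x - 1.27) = 0.85*x^2 + 3.41*x + 0.1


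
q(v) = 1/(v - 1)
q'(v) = -1/(v - 1)^2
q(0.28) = -1.39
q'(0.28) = -1.93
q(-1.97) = -0.34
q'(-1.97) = -0.11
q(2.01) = 0.99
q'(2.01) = -0.98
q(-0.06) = -0.94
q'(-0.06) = -0.89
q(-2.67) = -0.27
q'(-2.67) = -0.07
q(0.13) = -1.15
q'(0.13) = -1.32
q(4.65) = 0.27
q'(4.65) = -0.08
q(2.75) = 0.57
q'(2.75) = -0.33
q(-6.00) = -0.14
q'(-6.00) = -0.02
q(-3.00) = -0.25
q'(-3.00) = -0.06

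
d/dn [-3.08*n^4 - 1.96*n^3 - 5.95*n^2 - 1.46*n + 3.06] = -12.32*n^3 - 5.88*n^2 - 11.9*n - 1.46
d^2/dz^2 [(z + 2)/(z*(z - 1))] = 2*(z^3 + 6*z^2 - 6*z + 2)/(z^3*(z^3 - 3*z^2 + 3*z - 1))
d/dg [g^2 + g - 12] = 2*g + 1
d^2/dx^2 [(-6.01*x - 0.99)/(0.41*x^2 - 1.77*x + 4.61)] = (-(0.82*x - 1.77)*(1.64*x - 3.54)*(6.01*x + 0.99) + (14.7846*x - 20.4636)*(0.41*x^2 - 1.77*x + 4.61))/(0.41*x^2 - 1.77*x + 4.61)^3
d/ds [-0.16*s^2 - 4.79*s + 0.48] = -0.32*s - 4.79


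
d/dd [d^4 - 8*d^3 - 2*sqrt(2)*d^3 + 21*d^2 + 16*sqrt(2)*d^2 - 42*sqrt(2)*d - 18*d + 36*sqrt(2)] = 4*d^3 - 24*d^2 - 6*sqrt(2)*d^2 + 42*d + 32*sqrt(2)*d - 42*sqrt(2) - 18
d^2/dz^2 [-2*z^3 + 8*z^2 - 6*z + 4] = 16 - 12*z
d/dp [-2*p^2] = -4*p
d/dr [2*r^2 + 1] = 4*r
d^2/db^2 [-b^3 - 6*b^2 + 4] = -6*b - 12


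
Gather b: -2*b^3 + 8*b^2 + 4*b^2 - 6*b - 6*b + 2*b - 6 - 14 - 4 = -2*b^3 + 12*b^2 - 10*b - 24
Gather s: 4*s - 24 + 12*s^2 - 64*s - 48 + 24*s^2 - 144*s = 36*s^2 - 204*s - 72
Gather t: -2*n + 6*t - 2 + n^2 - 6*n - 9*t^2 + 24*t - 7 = n^2 - 8*n - 9*t^2 + 30*t - 9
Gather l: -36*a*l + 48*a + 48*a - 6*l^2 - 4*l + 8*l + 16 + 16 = 96*a - 6*l^2 + l*(4 - 36*a) + 32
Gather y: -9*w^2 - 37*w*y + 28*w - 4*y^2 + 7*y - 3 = -9*w^2 + 28*w - 4*y^2 + y*(7 - 37*w) - 3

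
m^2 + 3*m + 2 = (m + 1)*(m + 2)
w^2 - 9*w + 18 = (w - 6)*(w - 3)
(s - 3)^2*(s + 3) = s^3 - 3*s^2 - 9*s + 27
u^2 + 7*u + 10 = (u + 2)*(u + 5)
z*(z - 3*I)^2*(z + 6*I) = z^4 + 27*z^2 - 54*I*z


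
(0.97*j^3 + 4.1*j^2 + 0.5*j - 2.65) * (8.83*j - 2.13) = 8.5651*j^4 + 34.1369*j^3 - 4.318*j^2 - 24.4645*j + 5.6445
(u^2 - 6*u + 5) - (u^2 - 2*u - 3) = 8 - 4*u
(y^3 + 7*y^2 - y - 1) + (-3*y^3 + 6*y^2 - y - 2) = -2*y^3 + 13*y^2 - 2*y - 3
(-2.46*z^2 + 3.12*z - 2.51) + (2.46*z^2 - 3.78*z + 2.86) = 0.35 - 0.66*z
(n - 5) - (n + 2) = -7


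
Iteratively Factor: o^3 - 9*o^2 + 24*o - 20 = (o - 5)*(o^2 - 4*o + 4) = (o - 5)*(o - 2)*(o - 2)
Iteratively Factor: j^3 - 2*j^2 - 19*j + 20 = (j - 1)*(j^2 - j - 20) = (j - 1)*(j + 4)*(j - 5)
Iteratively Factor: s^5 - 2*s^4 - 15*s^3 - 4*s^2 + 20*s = (s - 5)*(s^4 + 3*s^3 - 4*s) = (s - 5)*(s + 2)*(s^3 + s^2 - 2*s) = (s - 5)*(s - 1)*(s + 2)*(s^2 + 2*s) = (s - 5)*(s - 1)*(s + 2)^2*(s)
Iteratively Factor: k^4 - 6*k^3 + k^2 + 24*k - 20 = (k - 2)*(k^3 - 4*k^2 - 7*k + 10) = (k - 2)*(k - 1)*(k^2 - 3*k - 10) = (k - 5)*(k - 2)*(k - 1)*(k + 2)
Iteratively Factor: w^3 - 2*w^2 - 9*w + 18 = (w + 3)*(w^2 - 5*w + 6) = (w - 3)*(w + 3)*(w - 2)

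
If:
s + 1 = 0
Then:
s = -1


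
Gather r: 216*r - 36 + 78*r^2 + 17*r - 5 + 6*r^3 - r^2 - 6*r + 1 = 6*r^3 + 77*r^2 + 227*r - 40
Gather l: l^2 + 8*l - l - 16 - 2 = l^2 + 7*l - 18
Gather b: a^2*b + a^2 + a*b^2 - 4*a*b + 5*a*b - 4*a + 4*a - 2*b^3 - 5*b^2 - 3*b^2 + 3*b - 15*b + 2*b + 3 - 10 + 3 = a^2 - 2*b^3 + b^2*(a - 8) + b*(a^2 + a - 10) - 4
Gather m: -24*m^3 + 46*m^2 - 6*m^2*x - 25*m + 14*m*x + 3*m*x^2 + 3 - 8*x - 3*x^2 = -24*m^3 + m^2*(46 - 6*x) + m*(3*x^2 + 14*x - 25) - 3*x^2 - 8*x + 3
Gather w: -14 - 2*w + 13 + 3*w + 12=w + 11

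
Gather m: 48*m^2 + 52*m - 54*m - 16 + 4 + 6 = 48*m^2 - 2*m - 6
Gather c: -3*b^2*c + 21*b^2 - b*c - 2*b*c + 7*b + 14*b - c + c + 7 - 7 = 21*b^2 + 21*b + c*(-3*b^2 - 3*b)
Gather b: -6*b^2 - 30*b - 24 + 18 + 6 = -6*b^2 - 30*b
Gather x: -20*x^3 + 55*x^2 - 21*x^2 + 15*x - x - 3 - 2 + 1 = -20*x^3 + 34*x^2 + 14*x - 4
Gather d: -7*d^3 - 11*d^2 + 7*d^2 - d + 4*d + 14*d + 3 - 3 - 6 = -7*d^3 - 4*d^2 + 17*d - 6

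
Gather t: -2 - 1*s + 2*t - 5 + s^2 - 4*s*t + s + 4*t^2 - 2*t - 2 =s^2 - 4*s*t + 4*t^2 - 9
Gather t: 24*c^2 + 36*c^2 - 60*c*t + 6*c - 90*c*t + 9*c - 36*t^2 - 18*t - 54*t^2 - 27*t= 60*c^2 + 15*c - 90*t^2 + t*(-150*c - 45)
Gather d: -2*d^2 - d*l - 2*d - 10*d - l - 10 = -2*d^2 + d*(-l - 12) - l - 10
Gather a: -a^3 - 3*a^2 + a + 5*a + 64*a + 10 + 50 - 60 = -a^3 - 3*a^2 + 70*a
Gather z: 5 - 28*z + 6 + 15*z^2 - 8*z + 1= 15*z^2 - 36*z + 12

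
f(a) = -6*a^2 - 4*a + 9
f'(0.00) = -4.00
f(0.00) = 9.00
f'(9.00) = -112.00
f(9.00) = -513.00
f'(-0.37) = 0.44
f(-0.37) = 9.66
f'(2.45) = -33.40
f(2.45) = -36.82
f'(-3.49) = 37.88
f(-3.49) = -50.12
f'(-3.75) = 41.00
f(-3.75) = -60.38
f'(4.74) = -60.88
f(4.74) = -144.77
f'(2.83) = -37.96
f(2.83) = -50.37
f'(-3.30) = 35.60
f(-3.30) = -43.14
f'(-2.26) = 23.12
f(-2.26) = -12.61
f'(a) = -12*a - 4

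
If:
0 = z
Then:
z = 0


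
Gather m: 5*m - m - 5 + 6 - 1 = 4*m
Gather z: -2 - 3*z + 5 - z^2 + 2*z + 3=-z^2 - z + 6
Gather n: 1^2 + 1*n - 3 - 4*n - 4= -3*n - 6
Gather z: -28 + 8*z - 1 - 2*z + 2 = 6*z - 27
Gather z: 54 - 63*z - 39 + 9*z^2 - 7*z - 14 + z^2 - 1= 10*z^2 - 70*z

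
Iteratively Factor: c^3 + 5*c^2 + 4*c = (c + 4)*(c^2 + c) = (c + 1)*(c + 4)*(c)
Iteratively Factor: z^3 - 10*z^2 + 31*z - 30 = (z - 3)*(z^2 - 7*z + 10) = (z - 5)*(z - 3)*(z - 2)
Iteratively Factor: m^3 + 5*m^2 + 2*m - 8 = (m - 1)*(m^2 + 6*m + 8) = (m - 1)*(m + 4)*(m + 2)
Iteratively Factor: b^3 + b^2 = (b)*(b^2 + b) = b^2*(b + 1)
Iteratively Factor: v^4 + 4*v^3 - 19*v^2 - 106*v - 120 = (v + 3)*(v^3 + v^2 - 22*v - 40) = (v - 5)*(v + 3)*(v^2 + 6*v + 8) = (v - 5)*(v + 3)*(v + 4)*(v + 2)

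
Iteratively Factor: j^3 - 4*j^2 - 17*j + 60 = (j - 3)*(j^2 - j - 20) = (j - 3)*(j + 4)*(j - 5)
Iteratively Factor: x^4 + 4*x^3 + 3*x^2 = (x)*(x^3 + 4*x^2 + 3*x) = x*(x + 1)*(x^2 + 3*x) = x^2*(x + 1)*(x + 3)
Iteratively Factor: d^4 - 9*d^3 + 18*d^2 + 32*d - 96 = (d + 2)*(d^3 - 11*d^2 + 40*d - 48) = (d - 4)*(d + 2)*(d^2 - 7*d + 12) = (d - 4)^2*(d + 2)*(d - 3)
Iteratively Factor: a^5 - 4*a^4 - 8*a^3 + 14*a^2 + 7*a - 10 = (a + 1)*(a^4 - 5*a^3 - 3*a^2 + 17*a - 10) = (a - 1)*(a + 1)*(a^3 - 4*a^2 - 7*a + 10) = (a - 1)^2*(a + 1)*(a^2 - 3*a - 10) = (a - 5)*(a - 1)^2*(a + 1)*(a + 2)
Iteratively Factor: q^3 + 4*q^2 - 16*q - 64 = (q + 4)*(q^2 - 16) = (q + 4)^2*(q - 4)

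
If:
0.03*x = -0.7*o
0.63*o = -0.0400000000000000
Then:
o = -0.06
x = 1.48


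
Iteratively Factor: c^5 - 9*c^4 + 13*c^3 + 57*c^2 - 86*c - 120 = (c + 1)*(c^4 - 10*c^3 + 23*c^2 + 34*c - 120) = (c + 1)*(c + 2)*(c^3 - 12*c^2 + 47*c - 60) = (c - 3)*(c + 1)*(c + 2)*(c^2 - 9*c + 20) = (c - 4)*(c - 3)*(c + 1)*(c + 2)*(c - 5)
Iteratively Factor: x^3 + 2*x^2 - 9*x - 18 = (x + 3)*(x^2 - x - 6) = (x + 2)*(x + 3)*(x - 3)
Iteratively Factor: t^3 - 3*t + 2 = (t - 1)*(t^2 + t - 2) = (t - 1)^2*(t + 2)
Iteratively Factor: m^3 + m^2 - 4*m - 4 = (m + 1)*(m^2 - 4) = (m + 1)*(m + 2)*(m - 2)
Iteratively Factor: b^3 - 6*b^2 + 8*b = (b - 2)*(b^2 - 4*b) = b*(b - 2)*(b - 4)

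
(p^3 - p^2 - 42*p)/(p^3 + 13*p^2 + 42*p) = (p - 7)/(p + 7)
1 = 1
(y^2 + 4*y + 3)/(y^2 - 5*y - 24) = (y + 1)/(y - 8)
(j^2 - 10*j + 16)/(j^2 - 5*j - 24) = (j - 2)/(j + 3)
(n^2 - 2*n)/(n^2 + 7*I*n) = (n - 2)/(n + 7*I)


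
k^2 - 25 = (k - 5)*(k + 5)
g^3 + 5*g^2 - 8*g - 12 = (g - 2)*(g + 1)*(g + 6)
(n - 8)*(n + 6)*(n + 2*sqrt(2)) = n^3 - 2*n^2 + 2*sqrt(2)*n^2 - 48*n - 4*sqrt(2)*n - 96*sqrt(2)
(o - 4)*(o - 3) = o^2 - 7*o + 12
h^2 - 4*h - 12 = (h - 6)*(h + 2)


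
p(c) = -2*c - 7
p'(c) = -2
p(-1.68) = -3.64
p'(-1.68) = -2.00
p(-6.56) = 6.12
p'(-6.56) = -2.00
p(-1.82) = -3.36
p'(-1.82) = -2.00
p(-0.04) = -6.92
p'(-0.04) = -2.00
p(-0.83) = -5.34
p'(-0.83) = -2.00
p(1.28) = -9.56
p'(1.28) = -2.00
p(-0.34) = -6.32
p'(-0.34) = -2.00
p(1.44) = -9.88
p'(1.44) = -2.00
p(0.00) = -7.00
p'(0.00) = -2.00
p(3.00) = -13.00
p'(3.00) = -2.00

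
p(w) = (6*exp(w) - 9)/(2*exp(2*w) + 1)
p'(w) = -4*(6*exp(w) - 9)*exp(2*w)/(2*exp(2*w) + 1)^2 + 6*exp(w)/(2*exp(2*w) + 1)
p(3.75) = 0.07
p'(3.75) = -0.07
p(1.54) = 0.43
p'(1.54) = -0.21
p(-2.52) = -8.41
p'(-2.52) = 0.69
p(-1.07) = -5.62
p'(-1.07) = 3.81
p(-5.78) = -8.98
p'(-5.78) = 0.02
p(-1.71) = -7.43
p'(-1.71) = 1.93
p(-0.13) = -1.47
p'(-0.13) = 3.85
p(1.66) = 0.40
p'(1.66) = -0.23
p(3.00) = 0.14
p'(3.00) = -0.13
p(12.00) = 0.00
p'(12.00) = 0.00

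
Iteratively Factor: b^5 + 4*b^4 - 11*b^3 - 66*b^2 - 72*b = (b)*(b^4 + 4*b^3 - 11*b^2 - 66*b - 72) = b*(b + 2)*(b^3 + 2*b^2 - 15*b - 36) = b*(b - 4)*(b + 2)*(b^2 + 6*b + 9) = b*(b - 4)*(b + 2)*(b + 3)*(b + 3)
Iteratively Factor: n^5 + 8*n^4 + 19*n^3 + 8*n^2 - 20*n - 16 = (n - 1)*(n^4 + 9*n^3 + 28*n^2 + 36*n + 16) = (n - 1)*(n + 4)*(n^3 + 5*n^2 + 8*n + 4) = (n - 1)*(n + 1)*(n + 4)*(n^2 + 4*n + 4) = (n - 1)*(n + 1)*(n + 2)*(n + 4)*(n + 2)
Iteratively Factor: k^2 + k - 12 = (k - 3)*(k + 4)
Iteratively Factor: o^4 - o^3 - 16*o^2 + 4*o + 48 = (o - 4)*(o^3 + 3*o^2 - 4*o - 12) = (o - 4)*(o + 2)*(o^2 + o - 6) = (o - 4)*(o + 2)*(o + 3)*(o - 2)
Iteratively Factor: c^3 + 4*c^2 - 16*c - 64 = (c - 4)*(c^2 + 8*c + 16) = (c - 4)*(c + 4)*(c + 4)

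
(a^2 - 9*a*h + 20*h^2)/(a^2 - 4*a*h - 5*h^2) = (a - 4*h)/(a + h)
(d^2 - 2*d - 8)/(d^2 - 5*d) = (d^2 - 2*d - 8)/(d*(d - 5))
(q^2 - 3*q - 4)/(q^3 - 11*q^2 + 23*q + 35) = (q - 4)/(q^2 - 12*q + 35)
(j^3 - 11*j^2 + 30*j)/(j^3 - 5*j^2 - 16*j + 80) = j*(j - 6)/(j^2 - 16)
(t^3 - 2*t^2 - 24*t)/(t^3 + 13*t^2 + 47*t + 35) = t*(t^2 - 2*t - 24)/(t^3 + 13*t^2 + 47*t + 35)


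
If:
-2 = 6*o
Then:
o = -1/3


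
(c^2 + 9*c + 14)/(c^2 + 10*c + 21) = (c + 2)/(c + 3)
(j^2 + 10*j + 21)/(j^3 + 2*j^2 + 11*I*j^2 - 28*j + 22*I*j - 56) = (j^2 + 10*j + 21)/(j^3 + j^2*(2 + 11*I) + j*(-28 + 22*I) - 56)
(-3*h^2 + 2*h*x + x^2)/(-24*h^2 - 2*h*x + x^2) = (3*h^2 - 2*h*x - x^2)/(24*h^2 + 2*h*x - x^2)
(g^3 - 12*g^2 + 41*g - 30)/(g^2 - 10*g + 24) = (g^2 - 6*g + 5)/(g - 4)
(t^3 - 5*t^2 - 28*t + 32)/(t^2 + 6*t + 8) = (t^2 - 9*t + 8)/(t + 2)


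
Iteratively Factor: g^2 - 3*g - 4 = (g + 1)*(g - 4)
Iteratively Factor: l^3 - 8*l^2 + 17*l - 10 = (l - 2)*(l^2 - 6*l + 5) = (l - 2)*(l - 1)*(l - 5)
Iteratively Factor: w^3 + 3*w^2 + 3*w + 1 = (w + 1)*(w^2 + 2*w + 1) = (w + 1)^2*(w + 1)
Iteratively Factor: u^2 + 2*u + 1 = (u + 1)*(u + 1)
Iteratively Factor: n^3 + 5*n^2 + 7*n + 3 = (n + 1)*(n^2 + 4*n + 3) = (n + 1)*(n + 3)*(n + 1)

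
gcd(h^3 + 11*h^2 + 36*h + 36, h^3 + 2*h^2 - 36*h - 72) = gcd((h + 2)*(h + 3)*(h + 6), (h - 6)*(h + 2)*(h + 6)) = h^2 + 8*h + 12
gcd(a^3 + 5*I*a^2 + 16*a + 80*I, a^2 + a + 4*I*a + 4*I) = a + 4*I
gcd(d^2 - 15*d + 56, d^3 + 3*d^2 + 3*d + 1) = 1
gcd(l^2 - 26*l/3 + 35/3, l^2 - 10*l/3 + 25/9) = l - 5/3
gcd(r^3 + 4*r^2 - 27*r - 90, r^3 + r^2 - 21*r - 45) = r^2 - 2*r - 15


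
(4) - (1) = 3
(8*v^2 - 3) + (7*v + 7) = 8*v^2 + 7*v + 4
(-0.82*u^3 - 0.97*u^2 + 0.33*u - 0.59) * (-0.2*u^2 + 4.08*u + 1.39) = 0.164*u^5 - 3.1516*u^4 - 5.1634*u^3 + 0.1161*u^2 - 1.9485*u - 0.8201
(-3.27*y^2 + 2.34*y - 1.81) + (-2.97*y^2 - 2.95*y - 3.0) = -6.24*y^2 - 0.61*y - 4.81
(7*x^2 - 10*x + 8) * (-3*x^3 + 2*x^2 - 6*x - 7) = -21*x^5 + 44*x^4 - 86*x^3 + 27*x^2 + 22*x - 56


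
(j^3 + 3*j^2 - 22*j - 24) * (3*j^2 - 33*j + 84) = 3*j^5 - 24*j^4 - 81*j^3 + 906*j^2 - 1056*j - 2016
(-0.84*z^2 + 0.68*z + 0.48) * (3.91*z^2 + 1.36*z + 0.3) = -3.2844*z^4 + 1.5164*z^3 + 2.5496*z^2 + 0.8568*z + 0.144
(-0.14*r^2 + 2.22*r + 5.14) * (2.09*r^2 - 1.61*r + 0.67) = -0.2926*r^4 + 4.8652*r^3 + 7.0746*r^2 - 6.788*r + 3.4438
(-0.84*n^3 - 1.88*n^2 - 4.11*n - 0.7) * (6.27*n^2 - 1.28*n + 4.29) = -5.2668*n^5 - 10.7124*n^4 - 26.9669*n^3 - 7.1934*n^2 - 16.7359*n - 3.003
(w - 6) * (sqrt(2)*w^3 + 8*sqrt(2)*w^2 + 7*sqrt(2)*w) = sqrt(2)*w^4 + 2*sqrt(2)*w^3 - 41*sqrt(2)*w^2 - 42*sqrt(2)*w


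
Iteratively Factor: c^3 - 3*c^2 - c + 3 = (c + 1)*(c^2 - 4*c + 3) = (c - 1)*(c + 1)*(c - 3)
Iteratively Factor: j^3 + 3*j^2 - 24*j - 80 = (j + 4)*(j^2 - j - 20) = (j - 5)*(j + 4)*(j + 4)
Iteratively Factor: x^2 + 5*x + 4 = (x + 1)*(x + 4)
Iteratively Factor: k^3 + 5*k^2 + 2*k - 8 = (k + 4)*(k^2 + k - 2) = (k + 2)*(k + 4)*(k - 1)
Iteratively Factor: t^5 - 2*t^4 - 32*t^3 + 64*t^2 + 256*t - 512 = (t - 4)*(t^4 + 2*t^3 - 24*t^2 - 32*t + 128) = (t - 4)*(t - 2)*(t^3 + 4*t^2 - 16*t - 64) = (t - 4)*(t - 2)*(t + 4)*(t^2 - 16) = (t - 4)*(t - 2)*(t + 4)^2*(t - 4)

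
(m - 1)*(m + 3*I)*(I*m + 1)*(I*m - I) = -m^4 + 2*m^3 - 2*I*m^3 - 4*m^2 + 4*I*m^2 + 6*m - 2*I*m - 3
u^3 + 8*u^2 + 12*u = u*(u + 2)*(u + 6)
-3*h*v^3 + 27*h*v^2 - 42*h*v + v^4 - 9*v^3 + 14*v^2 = v*(-3*h + v)*(v - 7)*(v - 2)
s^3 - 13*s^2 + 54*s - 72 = (s - 6)*(s - 4)*(s - 3)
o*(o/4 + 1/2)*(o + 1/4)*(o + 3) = o^4/4 + 21*o^3/16 + 29*o^2/16 + 3*o/8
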